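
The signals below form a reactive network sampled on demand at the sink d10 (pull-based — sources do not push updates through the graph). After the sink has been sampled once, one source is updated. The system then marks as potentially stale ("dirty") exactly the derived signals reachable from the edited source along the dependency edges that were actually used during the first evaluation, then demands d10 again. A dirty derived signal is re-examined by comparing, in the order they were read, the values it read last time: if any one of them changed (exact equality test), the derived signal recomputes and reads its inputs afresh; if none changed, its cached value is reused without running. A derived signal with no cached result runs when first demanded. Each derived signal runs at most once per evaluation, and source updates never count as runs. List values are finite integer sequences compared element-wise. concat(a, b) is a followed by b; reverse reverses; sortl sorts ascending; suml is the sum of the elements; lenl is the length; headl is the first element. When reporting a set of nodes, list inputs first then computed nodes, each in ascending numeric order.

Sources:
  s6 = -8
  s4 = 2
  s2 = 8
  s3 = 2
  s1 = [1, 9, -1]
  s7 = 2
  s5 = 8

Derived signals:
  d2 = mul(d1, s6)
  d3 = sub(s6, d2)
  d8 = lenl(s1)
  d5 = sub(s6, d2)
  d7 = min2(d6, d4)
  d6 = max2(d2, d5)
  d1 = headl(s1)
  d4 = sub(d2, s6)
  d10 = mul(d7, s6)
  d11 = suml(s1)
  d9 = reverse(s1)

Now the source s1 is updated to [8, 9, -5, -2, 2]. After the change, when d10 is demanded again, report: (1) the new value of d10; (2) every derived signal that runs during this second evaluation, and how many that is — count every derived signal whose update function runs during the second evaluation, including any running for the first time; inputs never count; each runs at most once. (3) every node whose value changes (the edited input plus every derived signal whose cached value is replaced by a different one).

d10 now evaluates to 448.
Run set: d1, d2, d4, d5, d6, d7, d10 (7 run).
Changed values: s1, d1, d2, d4, d5, d6, d7, d10.

Initial pass — values computed on the first demand:
  d1 = headl([1, 9, -1]) = 1
  d2 = mul(1, -8) = -8
  d4 = sub(-8, -8) = 0
  d5 = sub(-8, -8) = 0
  d6 = max2(-8, 0) = 0
  d7 = min2(0, 0) = 0
  d10 = mul(0, -8) = 0

Second demand — change propagation:
  d1: re-runs because s1 [1, 9, -1]->[8, 9, -5, -2, 2]; new result 8.
  d2: re-runs because d1 1->8; new result -64.
  d4: re-runs because d2 -8->-64; new result -56.
  d5: re-runs because d2 -8->-64; new result 56.
  d6: re-runs because d2 -8->-64; d5 0->56; new result 56.
  d7: re-runs because d6 0->56; d4 0->-56; new result -56.
  d10: re-runs because d7 0->-56; new result 448.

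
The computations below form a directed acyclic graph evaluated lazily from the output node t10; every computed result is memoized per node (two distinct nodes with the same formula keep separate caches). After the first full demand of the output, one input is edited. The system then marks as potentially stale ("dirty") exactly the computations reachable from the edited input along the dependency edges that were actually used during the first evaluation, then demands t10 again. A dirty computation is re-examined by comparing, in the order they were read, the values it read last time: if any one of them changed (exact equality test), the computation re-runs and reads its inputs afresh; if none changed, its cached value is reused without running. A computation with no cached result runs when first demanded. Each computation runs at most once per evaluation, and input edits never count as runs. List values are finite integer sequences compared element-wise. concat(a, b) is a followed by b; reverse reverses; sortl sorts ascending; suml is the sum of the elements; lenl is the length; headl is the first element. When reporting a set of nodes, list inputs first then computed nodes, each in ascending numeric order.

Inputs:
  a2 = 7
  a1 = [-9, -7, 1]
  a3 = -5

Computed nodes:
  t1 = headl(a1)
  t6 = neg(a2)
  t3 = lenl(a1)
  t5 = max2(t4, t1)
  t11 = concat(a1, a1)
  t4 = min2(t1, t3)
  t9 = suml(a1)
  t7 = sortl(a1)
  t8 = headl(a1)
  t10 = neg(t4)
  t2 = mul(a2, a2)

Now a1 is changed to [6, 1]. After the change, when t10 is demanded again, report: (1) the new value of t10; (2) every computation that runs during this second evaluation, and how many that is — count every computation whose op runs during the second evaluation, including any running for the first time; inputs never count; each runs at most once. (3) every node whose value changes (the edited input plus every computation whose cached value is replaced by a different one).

First demand of the output computes:
  t1 = headl([-9, -7, 1]) = -9
  t3 = lenl([-9, -7, 1]) = 3
  t4 = min2(-9, 3) = -9
  t10 = neg(-9) = 9

After the edit, cleaning proceeds:
  t1: a read changed (a1 [-9, -7, 1]->[6, 1]) — executes, giving 6.
  t3: a read changed (a1 [-9, -7, 1]->[6, 1]) — executes, giving 2.
  t4: a read changed (t1 -9->6; t3 3->2) — executes, giving 2.
  t10: a read changed (t4 -9->2) — executes, giving -2.

Demanding t10 again yields -2.
4 computations run: t1, t3, t4, t10.
The nodes whose values change: a1, t1, t3, t4, t10.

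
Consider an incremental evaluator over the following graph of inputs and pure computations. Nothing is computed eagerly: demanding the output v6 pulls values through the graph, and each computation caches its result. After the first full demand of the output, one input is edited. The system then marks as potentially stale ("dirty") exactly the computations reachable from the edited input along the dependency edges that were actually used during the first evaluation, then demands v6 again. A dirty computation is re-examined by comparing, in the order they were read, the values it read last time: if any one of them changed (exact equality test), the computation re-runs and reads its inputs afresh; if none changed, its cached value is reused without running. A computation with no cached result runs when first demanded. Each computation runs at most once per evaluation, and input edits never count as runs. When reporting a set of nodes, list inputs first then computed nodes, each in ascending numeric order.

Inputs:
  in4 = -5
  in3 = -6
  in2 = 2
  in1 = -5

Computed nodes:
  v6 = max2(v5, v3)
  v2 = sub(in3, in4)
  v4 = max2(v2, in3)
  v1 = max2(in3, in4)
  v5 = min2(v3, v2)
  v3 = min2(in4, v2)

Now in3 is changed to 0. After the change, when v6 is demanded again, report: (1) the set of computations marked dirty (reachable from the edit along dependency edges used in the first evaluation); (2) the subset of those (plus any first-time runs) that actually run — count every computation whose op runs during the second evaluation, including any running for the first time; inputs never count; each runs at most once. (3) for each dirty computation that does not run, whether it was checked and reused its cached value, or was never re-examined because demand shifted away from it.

Dirty set: v2, v3, v5, v6.
Run set: v2, v3, v5 (3 run).
Re-examined without running (cache reused): v6.
The important point: at v6 every value read last time is unchanged, so the dirty flag clears without a run.

Initial pass — values computed on the first demand:
  v2 = sub(-6, -5) = -1
  v3 = min2(-5, -1) = -5
  v5 = min2(-5, -1) = -5
  v6 = max2(-5, -5) = -5

Second demand — change propagation:
  v2: re-runs because in3 -6->0; new result 5.
  v3: re-runs because v2 -1->5; new result -5 (unchanged).
  v5: re-runs because v2 -1->5; new result -5 (unchanged).
  v6: re-examined; everything it read last time is the same (v5 unchanged, v3 unchanged) — cache -5 kept, no run.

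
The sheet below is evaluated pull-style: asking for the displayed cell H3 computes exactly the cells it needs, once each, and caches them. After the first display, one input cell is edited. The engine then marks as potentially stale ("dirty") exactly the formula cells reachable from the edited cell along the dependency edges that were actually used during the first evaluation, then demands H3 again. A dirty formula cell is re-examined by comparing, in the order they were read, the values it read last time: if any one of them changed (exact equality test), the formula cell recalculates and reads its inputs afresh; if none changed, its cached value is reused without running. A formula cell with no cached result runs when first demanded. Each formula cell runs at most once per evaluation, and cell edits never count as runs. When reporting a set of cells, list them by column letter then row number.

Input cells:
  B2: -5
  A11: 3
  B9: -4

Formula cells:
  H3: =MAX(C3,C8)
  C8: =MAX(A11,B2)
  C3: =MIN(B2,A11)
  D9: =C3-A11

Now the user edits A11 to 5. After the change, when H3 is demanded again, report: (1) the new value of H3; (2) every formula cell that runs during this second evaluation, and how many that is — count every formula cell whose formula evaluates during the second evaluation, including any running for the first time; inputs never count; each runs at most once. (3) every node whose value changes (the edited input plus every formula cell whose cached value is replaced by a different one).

First demand of the output computes:
  C3 = MIN(-5, 3) = -5
  C8 = MAX(3, -5) = 3
  H3 = MAX(-5, 3) = 3

After the edit, cleaning proceeds:
  C3: a read changed (A11 3->5) — executes, giving -5 — identical to its old value.
  C8: a read changed (A11 3->5) — executes, giving 5.
  H3: a read changed (C8 3->5) — executes, giving 5.

Demanding H3 again yields 5.
3 formula cells run: C3, C8, H3.
The nodes whose values change: A11, C8, H3.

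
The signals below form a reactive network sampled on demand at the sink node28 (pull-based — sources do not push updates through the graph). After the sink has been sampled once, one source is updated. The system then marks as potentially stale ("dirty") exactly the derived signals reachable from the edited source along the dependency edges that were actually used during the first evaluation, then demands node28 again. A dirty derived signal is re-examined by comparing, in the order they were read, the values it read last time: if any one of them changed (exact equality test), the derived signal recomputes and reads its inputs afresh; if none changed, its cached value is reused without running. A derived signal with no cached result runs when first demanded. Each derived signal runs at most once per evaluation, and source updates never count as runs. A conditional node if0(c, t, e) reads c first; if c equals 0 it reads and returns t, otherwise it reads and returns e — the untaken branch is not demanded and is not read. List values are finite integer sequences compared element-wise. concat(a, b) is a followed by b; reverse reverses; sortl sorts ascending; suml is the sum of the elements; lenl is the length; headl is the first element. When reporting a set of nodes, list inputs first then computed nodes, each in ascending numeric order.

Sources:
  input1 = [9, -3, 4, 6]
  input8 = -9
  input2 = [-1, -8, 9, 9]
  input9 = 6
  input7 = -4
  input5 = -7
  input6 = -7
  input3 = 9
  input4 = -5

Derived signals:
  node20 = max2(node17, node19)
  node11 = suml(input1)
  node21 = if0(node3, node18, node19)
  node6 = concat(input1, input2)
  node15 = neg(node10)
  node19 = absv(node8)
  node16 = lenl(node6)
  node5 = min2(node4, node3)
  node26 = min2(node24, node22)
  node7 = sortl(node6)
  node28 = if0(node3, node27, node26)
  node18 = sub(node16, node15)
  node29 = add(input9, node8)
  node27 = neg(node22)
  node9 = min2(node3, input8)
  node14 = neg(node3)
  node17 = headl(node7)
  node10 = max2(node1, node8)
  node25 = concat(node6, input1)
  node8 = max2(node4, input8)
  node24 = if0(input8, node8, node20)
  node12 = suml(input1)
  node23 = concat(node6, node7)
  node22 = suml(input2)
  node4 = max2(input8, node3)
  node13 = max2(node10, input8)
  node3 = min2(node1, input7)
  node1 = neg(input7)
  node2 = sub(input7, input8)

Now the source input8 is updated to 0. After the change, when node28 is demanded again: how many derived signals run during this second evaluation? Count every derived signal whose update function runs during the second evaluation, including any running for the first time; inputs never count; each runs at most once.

Run set: node4, node8, node24, node26, node28 (5 run).
The important point: the flipped condition redirects demand; node19, node20 are left stale, never re-checked.

Initial pass — values computed on the first demand:
  node1 = neg(-4) = 4
  node3 = min2(4, -4) = -4
  node4 = max2(-9, -4) = -4
  node6 = concat([9, -3, 4, 6], [-1, -8, 9, 9]) = [9, -3, 4, 6, -1, -8, 9, 9]
  node7 = sortl([9, -3, 4, 6, -1, -8, 9, 9]) = [-8, -3, -1, 4, 6, 9, 9, 9]
  node8 = max2(-4, -9) = -4
  node17 = headl([-8, -3, -1, 4, 6, 9, 9, 9]) = -8
  node19 = absv(-4) = 4
  node20 = max2(-8, 4) = 4
  node22 = suml([-1, -8, 9, 9]) = 9
  node24 = if0(input8=-9 -> else branch node20) = 4
  node26 = min2(4, 9) = 4
  node28 = if0(node3=-4 -> else branch node26) = 4

Second demand — change propagation:
  node4: re-runs because input8 -9->0; new result 0.
  node8: re-runs because node4 -4->0; input8 -9->0; new result 0.
  node19: dirty yet unreached — the second evaluation never asks for it.
  node20: dirty yet unreached — the second evaluation never asks for it.
  node24: re-runs because input8 -9->0; new result 0.
  node26: re-runs because node24 4->0; new result 0.
  node28: re-runs because node26 4->0; new result 0.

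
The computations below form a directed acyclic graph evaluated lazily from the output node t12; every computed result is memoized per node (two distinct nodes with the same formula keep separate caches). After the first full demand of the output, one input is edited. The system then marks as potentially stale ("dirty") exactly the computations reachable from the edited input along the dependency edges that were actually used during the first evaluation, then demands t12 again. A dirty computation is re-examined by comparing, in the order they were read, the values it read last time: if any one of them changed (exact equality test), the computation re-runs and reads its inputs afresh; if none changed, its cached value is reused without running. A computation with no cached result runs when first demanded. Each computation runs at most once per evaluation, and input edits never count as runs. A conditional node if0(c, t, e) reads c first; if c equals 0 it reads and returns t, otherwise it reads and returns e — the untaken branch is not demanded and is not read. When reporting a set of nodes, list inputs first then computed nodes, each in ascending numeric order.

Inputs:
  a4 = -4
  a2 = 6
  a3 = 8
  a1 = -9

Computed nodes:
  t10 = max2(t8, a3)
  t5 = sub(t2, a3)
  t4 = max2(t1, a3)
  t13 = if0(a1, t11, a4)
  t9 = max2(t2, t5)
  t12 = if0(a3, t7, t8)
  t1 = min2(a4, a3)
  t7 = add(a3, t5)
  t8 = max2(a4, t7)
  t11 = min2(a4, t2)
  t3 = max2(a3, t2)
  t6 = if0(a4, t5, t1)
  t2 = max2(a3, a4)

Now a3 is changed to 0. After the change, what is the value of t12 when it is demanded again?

First demand of the output computes:
  t2 = max2(8, -4) = 8
  t5 = sub(8, 8) = 0
  t7 = add(8, 0) = 8
  t8 = max2(-4, 8) = 8
  t12 = if0(a3=8 -> else branch t8) = 8

After the edit, cleaning proceeds:
  t2: a read changed (a3 8->0) — executes, giving 0.
  t5: a read changed (t2 8->0; a3 8->0) — executes, giving 0 — identical to its old value.
  t7: a read changed (a3 8->0) — executes, giving 0.
  t8: stays stale; no demand reaches it after the flip.
  t12: a read changed (a3 8->0) — executes, giving 0.

Note the branch switch — demand abandons t8, which is never re-examined.

Demanding t12 again yields 0.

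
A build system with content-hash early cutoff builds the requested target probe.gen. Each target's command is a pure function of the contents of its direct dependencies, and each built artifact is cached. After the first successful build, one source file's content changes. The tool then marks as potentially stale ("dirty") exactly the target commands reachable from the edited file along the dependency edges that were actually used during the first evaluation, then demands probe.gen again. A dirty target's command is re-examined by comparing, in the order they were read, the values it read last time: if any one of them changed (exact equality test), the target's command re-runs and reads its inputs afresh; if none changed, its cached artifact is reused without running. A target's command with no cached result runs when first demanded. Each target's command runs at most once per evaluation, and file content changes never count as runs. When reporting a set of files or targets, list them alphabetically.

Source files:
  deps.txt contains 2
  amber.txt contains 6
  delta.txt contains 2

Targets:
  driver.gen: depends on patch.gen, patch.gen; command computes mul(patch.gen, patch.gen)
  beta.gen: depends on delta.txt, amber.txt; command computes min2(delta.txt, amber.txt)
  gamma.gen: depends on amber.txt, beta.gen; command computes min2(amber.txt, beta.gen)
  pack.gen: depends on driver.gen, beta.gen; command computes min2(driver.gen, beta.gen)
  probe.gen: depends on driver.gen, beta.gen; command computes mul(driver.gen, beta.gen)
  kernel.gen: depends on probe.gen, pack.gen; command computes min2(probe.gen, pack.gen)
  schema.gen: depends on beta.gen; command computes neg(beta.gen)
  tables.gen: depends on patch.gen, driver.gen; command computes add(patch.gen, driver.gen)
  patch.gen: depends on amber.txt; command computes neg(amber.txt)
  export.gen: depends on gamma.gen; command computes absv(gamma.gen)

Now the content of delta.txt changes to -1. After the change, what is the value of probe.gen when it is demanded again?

First evaluation (everything demanded from the output):
  beta.gen = min2(2, 6) = 2
  patch.gen = neg(6) = -6
  driver.gen = mul(-6, -6) = 36
  probe.gen = mul(36, 2) = 72

Propagation after the edit:
  beta.gen: runs — delta.txt 2->-1; result -1.
  probe.gen: runs — beta.gen 2->-1; result -36.

New value of probe.gen: -36.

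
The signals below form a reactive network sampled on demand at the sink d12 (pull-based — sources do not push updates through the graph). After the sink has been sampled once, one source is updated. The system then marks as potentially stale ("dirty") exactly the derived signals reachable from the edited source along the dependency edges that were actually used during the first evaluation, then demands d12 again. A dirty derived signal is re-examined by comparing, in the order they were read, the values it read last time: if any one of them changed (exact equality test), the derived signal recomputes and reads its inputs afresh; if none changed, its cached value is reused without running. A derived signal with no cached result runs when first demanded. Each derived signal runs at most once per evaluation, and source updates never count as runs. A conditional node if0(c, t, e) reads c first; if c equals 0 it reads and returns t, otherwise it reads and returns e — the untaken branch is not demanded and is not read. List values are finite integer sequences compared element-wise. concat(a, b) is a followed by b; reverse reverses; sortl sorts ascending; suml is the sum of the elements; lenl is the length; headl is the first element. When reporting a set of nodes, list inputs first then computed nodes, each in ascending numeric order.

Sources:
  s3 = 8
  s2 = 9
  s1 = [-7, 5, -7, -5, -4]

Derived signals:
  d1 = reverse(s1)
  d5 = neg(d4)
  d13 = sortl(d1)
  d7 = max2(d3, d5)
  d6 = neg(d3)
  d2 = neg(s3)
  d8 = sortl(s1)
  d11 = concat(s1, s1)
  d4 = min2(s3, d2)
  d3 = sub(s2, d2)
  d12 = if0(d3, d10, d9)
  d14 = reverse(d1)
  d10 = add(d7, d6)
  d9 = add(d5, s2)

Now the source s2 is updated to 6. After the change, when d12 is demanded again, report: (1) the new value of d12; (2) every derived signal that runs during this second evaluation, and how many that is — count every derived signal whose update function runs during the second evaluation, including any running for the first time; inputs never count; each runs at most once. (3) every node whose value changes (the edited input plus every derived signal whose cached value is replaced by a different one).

d12 now evaluates to 14.
Run set: d3, d9, d12 (3 run).
Changed values: s2, d3, d9, d12.

Initial pass — values computed on the first demand:
  d2 = neg(8) = -8
  d3 = sub(9, -8) = 17
  d4 = min2(8, -8) = -8
  d5 = neg(-8) = 8
  d9 = add(8, 9) = 17
  d12 = if0(d3=17 -> else branch d9) = 17

Second demand — change propagation:
  d3: re-runs because s2 9->6; new result 14.
  d9: re-runs because s2 9->6; new result 14.
  d12: re-runs because d3 17->14; d9 17->14; new result 14.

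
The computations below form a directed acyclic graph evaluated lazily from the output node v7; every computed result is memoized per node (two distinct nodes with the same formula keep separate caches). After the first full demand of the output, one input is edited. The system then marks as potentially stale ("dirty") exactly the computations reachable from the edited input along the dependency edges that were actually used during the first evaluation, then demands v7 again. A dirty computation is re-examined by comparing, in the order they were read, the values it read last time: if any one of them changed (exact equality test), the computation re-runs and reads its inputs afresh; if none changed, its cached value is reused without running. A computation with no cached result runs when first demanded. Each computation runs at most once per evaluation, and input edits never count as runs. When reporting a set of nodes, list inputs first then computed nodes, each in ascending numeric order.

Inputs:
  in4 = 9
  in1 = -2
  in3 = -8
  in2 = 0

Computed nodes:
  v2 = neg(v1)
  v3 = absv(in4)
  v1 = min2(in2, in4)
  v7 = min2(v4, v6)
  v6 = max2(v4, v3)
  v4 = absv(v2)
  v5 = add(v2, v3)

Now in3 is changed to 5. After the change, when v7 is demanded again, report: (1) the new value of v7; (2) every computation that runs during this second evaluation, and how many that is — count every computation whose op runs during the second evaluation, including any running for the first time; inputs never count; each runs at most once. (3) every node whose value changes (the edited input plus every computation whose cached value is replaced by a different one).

First demand of the output computes:
  v1 = min2(0, 9) = 0
  v2 = neg(0) = 0
  v3 = absv(9) = 9
  v4 = absv(0) = 0
  v6 = max2(0, 9) = 9
  v7 = min2(0, 9) = 0

After the edit, cleaning proceeds:
  no node depends on in3 at all; the second demand re-runs nothing.

Note the shortcut — nothing in the graph depends on in3 at all, so no recomputation happens.

Demanding v7 again yields 0.
0 computations run: none.
The nodes whose values change: in3.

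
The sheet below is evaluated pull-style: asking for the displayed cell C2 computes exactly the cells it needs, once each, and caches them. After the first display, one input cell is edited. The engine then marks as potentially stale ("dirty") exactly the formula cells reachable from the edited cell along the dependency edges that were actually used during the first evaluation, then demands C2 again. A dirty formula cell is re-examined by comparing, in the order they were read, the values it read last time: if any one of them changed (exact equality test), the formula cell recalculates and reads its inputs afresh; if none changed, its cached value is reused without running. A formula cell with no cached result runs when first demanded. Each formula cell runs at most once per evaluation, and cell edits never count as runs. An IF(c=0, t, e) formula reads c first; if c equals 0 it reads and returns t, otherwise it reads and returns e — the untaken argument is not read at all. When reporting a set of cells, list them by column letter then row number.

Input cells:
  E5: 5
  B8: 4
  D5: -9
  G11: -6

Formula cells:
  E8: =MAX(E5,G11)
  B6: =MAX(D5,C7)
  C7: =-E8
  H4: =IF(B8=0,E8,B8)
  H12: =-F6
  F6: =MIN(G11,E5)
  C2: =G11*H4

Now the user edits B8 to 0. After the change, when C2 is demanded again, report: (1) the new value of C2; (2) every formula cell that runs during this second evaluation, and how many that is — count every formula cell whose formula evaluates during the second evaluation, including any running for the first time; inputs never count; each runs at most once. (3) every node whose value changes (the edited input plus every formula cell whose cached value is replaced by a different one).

First demand of the output computes:
  H4 = IF(B8=0: B8=4 -> else branch B8) = 4
  C2 = -6 * 4 = -24

After the edit, cleaning proceeds:
  E8: had never run; runs now, result 5.
  H4: a read changed (B8 4->0; B8 4->0) — executes, giving 5.
  C2: a read changed (H4 4->5) — executes, giving -30.

Note the branch switch — E8 had no cache and runs now for the first time.

Demanding C2 again yields -30.
3 formula cells run: C2, E8, H4.
The nodes whose values change: B8, C2, H4.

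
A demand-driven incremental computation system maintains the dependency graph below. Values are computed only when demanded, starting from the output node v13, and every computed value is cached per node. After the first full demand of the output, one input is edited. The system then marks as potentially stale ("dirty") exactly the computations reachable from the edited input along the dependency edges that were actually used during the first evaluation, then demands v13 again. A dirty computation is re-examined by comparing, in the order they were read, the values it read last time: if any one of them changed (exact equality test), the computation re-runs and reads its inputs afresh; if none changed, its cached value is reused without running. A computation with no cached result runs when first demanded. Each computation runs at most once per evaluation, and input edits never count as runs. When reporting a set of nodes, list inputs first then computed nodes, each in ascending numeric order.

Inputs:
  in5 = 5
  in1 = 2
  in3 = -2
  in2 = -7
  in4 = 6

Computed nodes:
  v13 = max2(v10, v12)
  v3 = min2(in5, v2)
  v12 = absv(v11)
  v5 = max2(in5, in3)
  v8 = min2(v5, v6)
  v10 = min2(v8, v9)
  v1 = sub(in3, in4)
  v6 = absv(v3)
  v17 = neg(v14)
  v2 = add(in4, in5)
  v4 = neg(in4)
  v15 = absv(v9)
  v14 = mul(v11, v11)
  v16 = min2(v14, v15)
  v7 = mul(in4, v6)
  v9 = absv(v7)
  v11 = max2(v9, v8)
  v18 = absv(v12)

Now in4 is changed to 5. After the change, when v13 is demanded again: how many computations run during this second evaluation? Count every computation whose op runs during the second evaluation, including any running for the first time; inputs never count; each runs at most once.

First evaluation (everything demanded from the output):
  v2 = add(6, 5) = 11
  v3 = min2(5, 11) = 5
  v5 = max2(5, -2) = 5
  v6 = absv(5) = 5
  v7 = mul(6, 5) = 30
  v8 = min2(5, 5) = 5
  v9 = absv(30) = 30
  v10 = min2(5, 30) = 5
  v11 = max2(30, 5) = 30
  v12 = absv(30) = 30
  v13 = max2(5, 30) = 30

Propagation after the edit:
  v2: runs — in4 6->5; result 10.
  v3: runs — v2 11->10; result 5 (same value as before).
  v6: checked — values it read are unchanged (v3 unchanged); reused cached 5 without running.
  v7: runs — in4 6->5; result 25.
  v8: checked — values it read are unchanged (v5 unchanged, v6 unchanged); reused cached 5 without running.
  v9: runs — v7 30->25; result 25.
  v10: runs — v9 30->25; result 5 (same value as before).
  v11: runs — v9 30->25; result 25.
  v12: runs — v11 30->25; result 25.
  v13: runs — v12 30->25; result 25.

Key observation: the cutoff stops propagation at v6 — its inputs' values are unchanged, so it reuses its cache.

Computations that run: v2, v3, v7, v9, v10, v11, v12, v13 — 8 in total.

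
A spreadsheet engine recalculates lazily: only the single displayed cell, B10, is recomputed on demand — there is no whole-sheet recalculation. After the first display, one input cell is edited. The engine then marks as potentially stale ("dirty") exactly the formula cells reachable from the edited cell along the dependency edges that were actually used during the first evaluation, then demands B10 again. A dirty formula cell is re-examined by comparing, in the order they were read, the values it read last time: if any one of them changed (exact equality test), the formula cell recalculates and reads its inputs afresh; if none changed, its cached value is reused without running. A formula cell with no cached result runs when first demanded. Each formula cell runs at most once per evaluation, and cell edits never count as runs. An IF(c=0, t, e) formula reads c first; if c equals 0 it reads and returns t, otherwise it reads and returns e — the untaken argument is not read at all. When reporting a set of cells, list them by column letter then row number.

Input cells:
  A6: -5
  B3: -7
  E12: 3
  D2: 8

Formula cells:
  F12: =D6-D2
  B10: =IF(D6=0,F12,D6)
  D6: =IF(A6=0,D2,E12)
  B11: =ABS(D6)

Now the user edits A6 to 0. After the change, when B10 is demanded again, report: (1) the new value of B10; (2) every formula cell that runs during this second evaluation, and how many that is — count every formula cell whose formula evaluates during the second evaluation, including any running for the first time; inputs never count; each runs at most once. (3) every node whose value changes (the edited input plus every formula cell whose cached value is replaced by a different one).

New value of B10: 8.
Formula cells that run: B10, D6 — 2 in total.
Values that change: A6, B10, D6.

First evaluation (everything demanded from the output):
  D6 = IF(A6=0: A6=-5 -> else branch E12) = 3
  B10 = IF(D6=0: D6=3 -> else branch D6) = 3

Propagation after the edit:
  D6: runs — A6 -5->0; result 8.
  B10: runs — D6 3->8; D6 3->8; result 8.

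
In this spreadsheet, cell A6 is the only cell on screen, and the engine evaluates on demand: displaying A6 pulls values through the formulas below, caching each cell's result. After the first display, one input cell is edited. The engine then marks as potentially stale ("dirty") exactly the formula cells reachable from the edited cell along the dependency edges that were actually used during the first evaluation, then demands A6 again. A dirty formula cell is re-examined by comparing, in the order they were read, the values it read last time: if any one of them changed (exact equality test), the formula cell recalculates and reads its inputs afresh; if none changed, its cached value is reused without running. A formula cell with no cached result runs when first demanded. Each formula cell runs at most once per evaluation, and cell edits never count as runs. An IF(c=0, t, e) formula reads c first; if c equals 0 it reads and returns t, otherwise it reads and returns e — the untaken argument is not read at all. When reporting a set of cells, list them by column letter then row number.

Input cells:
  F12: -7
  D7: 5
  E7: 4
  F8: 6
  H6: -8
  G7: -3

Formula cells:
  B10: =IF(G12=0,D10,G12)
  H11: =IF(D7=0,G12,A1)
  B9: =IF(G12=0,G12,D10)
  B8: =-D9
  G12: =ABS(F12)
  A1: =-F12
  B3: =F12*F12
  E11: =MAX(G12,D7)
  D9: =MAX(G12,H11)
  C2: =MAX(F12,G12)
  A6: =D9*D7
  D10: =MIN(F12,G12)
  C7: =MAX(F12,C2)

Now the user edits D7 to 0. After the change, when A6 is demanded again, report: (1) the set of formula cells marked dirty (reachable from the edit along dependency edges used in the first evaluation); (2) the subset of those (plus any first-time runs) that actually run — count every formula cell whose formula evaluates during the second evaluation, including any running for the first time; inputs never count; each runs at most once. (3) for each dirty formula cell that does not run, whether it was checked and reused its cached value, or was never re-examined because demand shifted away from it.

Initial pass — values computed on the first demand:
  A1 = -(-7) = 7
  G12 = ABS(-7) = 7
  H11 = IF(D7=0: D7=5 -> else branch A1) = 7
  D9 = MAX(7, 7) = 7
  A6 = 7 * 5 = 35

Second demand — change propagation:
  H11: re-runs because D7 5->0; new result 7 (unchanged).
  D9: re-examined; everything it read last time is the same (G12 unchanged, H11 unchanged) — cache 7 kept, no run.
  A6: re-runs because D7 5->0; new result 0.

The important point: at D9 every value read last time is unchanged, so the dirty flag clears without a run.

Dirty set: A6, D9, H11.
Run set: A6, H11 (2 run).
Re-examined without running (cache reused): D9.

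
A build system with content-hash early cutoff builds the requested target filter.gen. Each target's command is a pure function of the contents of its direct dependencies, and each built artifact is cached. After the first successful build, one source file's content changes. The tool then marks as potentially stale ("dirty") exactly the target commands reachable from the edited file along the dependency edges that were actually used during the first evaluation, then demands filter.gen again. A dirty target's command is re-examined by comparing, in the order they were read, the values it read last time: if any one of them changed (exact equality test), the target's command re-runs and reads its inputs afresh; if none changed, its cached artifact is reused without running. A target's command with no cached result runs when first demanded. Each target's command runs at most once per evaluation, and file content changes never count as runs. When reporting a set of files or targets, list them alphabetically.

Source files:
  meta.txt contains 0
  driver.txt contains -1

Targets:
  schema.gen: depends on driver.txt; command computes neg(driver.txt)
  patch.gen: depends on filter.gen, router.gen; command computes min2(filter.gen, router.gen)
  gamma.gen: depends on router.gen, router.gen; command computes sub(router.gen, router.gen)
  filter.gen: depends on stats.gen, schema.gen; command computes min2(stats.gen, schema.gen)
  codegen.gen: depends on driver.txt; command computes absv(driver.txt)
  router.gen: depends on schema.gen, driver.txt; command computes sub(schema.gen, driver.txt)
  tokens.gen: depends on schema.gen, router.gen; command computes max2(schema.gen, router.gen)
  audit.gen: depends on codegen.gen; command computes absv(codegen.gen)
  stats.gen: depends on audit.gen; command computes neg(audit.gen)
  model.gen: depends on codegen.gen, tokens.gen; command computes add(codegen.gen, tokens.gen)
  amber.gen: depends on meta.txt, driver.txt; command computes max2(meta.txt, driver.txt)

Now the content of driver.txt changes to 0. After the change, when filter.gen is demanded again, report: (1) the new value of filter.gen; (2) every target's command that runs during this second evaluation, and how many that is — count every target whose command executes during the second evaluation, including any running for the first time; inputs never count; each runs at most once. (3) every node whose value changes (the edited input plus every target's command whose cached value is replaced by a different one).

First evaluation (everything demanded from the output):
  codegen.gen = absv(-1) = 1
  audit.gen = absv(1) = 1
  schema.gen = neg(-1) = 1
  stats.gen = neg(1) = -1
  filter.gen = min2(-1, 1) = -1

Propagation after the edit:
  codegen.gen: runs — driver.txt -1->0; result 0.
  audit.gen: runs — codegen.gen 1->0; result 0.
  schema.gen: runs — driver.txt -1->0; result 0.
  stats.gen: runs — audit.gen 1->0; result 0.
  filter.gen: runs — stats.gen -1->0; schema.gen 1->0; result 0.

New value of filter.gen: 0.
Target commands that run: audit.gen, codegen.gen, filter.gen, schema.gen, stats.gen — 5 in total.
Values that change: audit.gen, codegen.gen, driver.txt, filter.gen, schema.gen, stats.gen.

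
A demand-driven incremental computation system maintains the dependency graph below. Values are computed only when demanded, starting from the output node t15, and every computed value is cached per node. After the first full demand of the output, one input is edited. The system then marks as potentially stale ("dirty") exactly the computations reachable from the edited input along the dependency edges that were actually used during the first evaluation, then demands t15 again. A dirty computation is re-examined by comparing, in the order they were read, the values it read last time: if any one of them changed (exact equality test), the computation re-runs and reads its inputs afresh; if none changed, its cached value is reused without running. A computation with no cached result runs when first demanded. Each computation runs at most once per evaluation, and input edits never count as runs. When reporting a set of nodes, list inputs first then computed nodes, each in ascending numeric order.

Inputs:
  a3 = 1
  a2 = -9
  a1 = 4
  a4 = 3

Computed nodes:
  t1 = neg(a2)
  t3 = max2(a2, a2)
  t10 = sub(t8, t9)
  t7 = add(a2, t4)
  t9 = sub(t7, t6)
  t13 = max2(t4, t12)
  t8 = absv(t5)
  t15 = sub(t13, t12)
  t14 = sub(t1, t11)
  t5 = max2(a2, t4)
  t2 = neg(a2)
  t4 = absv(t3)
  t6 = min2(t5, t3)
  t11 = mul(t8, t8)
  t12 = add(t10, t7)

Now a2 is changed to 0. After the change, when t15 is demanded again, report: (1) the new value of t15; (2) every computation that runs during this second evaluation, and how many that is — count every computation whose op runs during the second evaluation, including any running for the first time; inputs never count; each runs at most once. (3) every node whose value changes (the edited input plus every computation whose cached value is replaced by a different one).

New value of t15: 0.
Computations that run: t3, t4, t5, t6, t7, t8, t9, t10, t13, t15 — 10 in total.
Values that change: a2, t3, t4, t5, t6, t8, t9, t13, t15.
Key observation: the cutoff stops propagation at t12 — its inputs' values are unchanged, so it reuses its cache.

First evaluation (everything demanded from the output):
  t3 = max2(-9, -9) = -9
  t4 = absv(-9) = 9
  t5 = max2(-9, 9) = 9
  t6 = min2(9, -9) = -9
  t7 = add(-9, 9) = 0
  t8 = absv(9) = 9
  t9 = sub(0, -9) = 9
  t10 = sub(9, 9) = 0
  t12 = add(0, 0) = 0
  t13 = max2(9, 0) = 9
  t15 = sub(9, 0) = 9

Propagation after the edit:
  t3: runs — a2 -9->0; a2 -9->0; result 0.
  t4: runs — t3 -9->0; result 0.
  t5: runs — a2 -9->0; t4 9->0; result 0.
  t6: runs — t5 9->0; t3 -9->0; result 0.
  t7: runs — a2 -9->0; t4 9->0; result 0 (same value as before).
  t8: runs — t5 9->0; result 0.
  t9: runs — t6 -9->0; result 0.
  t10: runs — t8 9->0; t9 9->0; result 0 (same value as before).
  t12: checked — values it read are unchanged (t10 unchanged, t7 unchanged); reused cached 0 without running.
  t13: runs — t4 9->0; result 0.
  t15: runs — t13 9->0; result 0.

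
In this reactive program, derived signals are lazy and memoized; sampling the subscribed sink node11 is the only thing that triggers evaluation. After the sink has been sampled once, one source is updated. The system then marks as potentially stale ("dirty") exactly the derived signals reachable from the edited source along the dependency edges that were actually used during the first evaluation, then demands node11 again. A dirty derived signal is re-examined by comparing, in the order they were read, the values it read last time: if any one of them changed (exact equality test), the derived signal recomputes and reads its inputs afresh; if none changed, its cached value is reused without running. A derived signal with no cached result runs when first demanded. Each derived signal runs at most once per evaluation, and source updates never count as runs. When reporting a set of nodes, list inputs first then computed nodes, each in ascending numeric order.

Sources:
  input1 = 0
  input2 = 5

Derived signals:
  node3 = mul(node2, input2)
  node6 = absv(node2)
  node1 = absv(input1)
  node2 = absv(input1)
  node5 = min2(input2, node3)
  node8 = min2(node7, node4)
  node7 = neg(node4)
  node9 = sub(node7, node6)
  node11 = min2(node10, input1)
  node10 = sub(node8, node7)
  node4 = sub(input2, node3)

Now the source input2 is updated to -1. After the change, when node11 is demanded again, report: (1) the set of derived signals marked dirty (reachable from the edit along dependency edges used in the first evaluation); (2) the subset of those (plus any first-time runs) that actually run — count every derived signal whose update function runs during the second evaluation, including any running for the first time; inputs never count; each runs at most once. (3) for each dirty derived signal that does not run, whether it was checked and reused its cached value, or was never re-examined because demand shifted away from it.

First demand of the output computes:
  node2 = absv(0) = 0
  node3 = mul(0, 5) = 0
  node4 = sub(5, 0) = 5
  node7 = neg(5) = -5
  node8 = min2(-5, 5) = -5
  node10 = sub(-5, -5) = 0
  node11 = min2(0, 0) = 0

After the edit, cleaning proceeds:
  node3: a read changed (input2 5->-1) — executes, giving 0 — identical to its old value.
  node4: a read changed (input2 5->-1) — executes, giving -1.
  node7: a read changed (node4 5->-1) — executes, giving 1.
  node8: a read changed (node7 -5->1; node4 5->-1) — executes, giving -1.
  node10: a read changed (node8 -5->-1; node7 -5->1) — executes, giving -2.
  node11: a read changed (node10 0->-2) — executes, giving -2.

The edit dirties: node3, node4, node7, node8, node10, node11.
6 derived signals run: node3, node4, node7, node8, node10, node11.
No dirty derived signal escaped a run.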